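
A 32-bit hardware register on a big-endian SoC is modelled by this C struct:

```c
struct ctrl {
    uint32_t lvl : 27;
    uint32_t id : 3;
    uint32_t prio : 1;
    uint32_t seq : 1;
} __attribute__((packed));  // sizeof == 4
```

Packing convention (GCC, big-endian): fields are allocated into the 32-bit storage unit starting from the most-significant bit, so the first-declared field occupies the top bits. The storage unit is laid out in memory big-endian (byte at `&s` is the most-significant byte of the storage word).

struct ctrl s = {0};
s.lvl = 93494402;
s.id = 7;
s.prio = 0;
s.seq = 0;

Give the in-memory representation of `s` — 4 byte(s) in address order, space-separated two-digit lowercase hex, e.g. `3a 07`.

lvl (27b) val=93494402 bits=0x5929c82 at bit 5: 0xb2539040
id (3b) val=7 bits=0x7 at bit 2: 0xb253905c
prio (1b) val=0 bits=0x0 at bit 1: 0xb253905c
seq (1b) val=0 bits=0x0 at bit 0: 0xb253905c
word = 0xb253905c → big-endian bytes:
  [0]=0xb2  [1]=0x53  [2]=0x90  [3]=0x5c

b2 53 90 5c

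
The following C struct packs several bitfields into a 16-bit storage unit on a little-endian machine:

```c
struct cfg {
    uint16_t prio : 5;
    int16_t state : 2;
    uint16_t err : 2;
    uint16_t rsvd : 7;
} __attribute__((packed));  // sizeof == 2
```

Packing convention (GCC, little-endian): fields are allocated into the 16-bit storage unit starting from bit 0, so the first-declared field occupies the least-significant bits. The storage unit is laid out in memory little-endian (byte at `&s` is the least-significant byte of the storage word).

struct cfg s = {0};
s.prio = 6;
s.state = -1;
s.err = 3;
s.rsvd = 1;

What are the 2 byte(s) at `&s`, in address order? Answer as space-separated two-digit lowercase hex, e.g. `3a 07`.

e6 03

prio:5 = 6 → 0x6 << 0 → word 0x0006
state:2 = -1 → 0x3 << 5 → word 0x0066
err:2 = 3 → 0x3 << 7 → word 0x01e6
rsvd:7 = 1 → 0x1 << 9 → word 0x03e6
word = 0x03e6 → little-endian bytes:
  [0]=0xe6  [1]=0x03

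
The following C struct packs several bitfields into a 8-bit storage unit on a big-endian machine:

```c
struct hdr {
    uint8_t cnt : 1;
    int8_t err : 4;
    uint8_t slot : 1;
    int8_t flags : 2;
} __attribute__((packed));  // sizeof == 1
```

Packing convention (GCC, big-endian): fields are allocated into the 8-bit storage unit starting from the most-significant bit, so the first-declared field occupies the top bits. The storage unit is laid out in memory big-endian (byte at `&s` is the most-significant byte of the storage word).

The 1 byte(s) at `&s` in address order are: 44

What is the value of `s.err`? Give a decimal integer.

-8

[0]=0x44 (big-endian) → word 0x44
cnt:1 @ bit 7 → (0x44>>7)&0x1 = 0x0
err:4 @ bit 3 → (0x44>>3)&0xf = 0x8  ←
slot:1 @ bit 2 → (0x44>>2)&0x1 = 0x1
flags:2 @ bit 0 → (0x44>>0)&0x3 = 0x0
err signed 4b, MSB=1: 8 - 16 = -8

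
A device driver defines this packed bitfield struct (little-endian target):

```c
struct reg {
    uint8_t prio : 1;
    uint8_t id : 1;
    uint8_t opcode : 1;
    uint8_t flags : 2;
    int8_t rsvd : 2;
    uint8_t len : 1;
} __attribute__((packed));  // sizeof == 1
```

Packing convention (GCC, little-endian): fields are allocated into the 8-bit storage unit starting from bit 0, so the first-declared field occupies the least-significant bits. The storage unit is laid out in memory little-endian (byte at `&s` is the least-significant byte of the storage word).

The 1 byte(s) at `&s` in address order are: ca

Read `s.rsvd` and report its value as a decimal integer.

[0]=0xca (little-endian) → word 0xca
prio [0+:1] = (word>>0) & 0x1 = 0
id [1+:1] = (word>>1) & 0x1 = 1
opcode [2+:1] = (word>>2) & 0x1 = 0
flags [3+:2] = (word>>3) & 0x3 = 1
rsvd [5+:2] = (word>>5) & 0x3 = 2  ←
len [7+:1] = (word>>7) & 0x1 = 1
rsvd signed 2b, MSB=1: 2 - 4 = -2

-2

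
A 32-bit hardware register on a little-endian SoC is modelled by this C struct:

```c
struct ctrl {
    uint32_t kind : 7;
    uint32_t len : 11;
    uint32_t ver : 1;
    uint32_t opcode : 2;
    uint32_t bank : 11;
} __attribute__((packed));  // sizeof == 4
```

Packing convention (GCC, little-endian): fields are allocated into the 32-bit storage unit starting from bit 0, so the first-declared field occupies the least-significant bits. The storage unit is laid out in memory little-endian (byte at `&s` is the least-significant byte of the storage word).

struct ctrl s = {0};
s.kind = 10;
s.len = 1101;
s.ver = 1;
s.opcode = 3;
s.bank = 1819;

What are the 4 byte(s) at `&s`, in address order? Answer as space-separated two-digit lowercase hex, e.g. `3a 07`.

8a 26 7e e3

[0+:7] kind=10 & 0x7f = 0xa; word=0x0000000a
[7+:11] len=1101 & 0x7ff = 0x44d; word=0x0002268a
[18+:1] ver=1 & 0x1 = 0x1; word=0x0006268a
[19+:2] opcode=3 & 0x3 = 0x3; word=0x001e268a
[21+:11] bank=1819 & 0x7ff = 0x71b; word=0xe37e268a
word = 0xe37e268a → little-endian bytes:
  [0]=0x8a  [1]=0x26  [2]=0x7e  [3]=0xe3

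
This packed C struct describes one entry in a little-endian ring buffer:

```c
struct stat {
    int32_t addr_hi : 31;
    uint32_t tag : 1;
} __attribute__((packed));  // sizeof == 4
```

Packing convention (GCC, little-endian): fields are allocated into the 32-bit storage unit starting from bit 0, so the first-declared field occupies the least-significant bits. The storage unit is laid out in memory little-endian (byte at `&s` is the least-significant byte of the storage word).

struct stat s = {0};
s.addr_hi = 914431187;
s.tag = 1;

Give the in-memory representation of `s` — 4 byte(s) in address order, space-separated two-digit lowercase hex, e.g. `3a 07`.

d3 1c 81 b6

addr_hi (31b) val=914431187 bits=0x36811cd3 at bit 0: 0x36811cd3
tag (1b) val=1 bits=0x1 at bit 31: 0xb6811cd3
word = 0xb6811cd3 → little-endian bytes:
  [0]=0xd3  [1]=0x1c  [2]=0x81  [3]=0xb6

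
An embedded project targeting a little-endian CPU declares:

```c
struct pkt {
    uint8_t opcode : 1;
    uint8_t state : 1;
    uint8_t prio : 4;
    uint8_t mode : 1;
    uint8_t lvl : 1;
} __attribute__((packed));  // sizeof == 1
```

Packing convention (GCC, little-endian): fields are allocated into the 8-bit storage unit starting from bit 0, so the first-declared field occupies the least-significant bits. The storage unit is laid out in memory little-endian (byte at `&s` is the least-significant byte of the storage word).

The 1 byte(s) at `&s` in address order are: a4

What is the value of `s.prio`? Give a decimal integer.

[0]=0xa4 (little-endian) → word 0xa4
opcode [0+:1] = (word>>0) & 0x1 = 0
state [1+:1] = (word>>1) & 0x1 = 0
prio [2+:4] = (word>>2) & 0xf = 9  ←
mode [6+:1] = (word>>6) & 0x1 = 0
lvl [7+:1] = (word>>7) & 0x1 = 1

9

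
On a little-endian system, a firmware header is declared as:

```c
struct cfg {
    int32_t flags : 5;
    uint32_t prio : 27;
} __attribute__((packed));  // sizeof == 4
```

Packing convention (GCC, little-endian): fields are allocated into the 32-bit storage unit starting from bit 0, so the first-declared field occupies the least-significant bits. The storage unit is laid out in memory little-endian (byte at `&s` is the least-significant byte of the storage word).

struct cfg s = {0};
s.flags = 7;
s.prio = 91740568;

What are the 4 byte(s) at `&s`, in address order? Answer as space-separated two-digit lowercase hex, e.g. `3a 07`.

07 33 fb ae

flags:5 = 7 → 0x7 << 0 → word 0x00000007
prio:27 = 91740568 → 0x577d998 << 5 → word 0xaefb3307
word = 0xaefb3307 → little-endian bytes:
  [0]=0x07  [1]=0x33  [2]=0xfb  [3]=0xae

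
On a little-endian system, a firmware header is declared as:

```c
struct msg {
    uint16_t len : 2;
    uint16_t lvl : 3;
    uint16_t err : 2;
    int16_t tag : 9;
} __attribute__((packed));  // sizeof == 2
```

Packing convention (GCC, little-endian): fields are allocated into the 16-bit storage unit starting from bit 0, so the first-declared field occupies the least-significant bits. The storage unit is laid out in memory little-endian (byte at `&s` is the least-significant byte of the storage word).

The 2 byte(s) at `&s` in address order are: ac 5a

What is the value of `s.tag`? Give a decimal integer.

181

[0]=0xac [1]=0x5a (little-endian) → word 0x5aac
len:2 @ bit 0 → (0x5aac>>0)&0x3 = 0x0
lvl:3 @ bit 2 → (0x5aac>>2)&0x7 = 0x3
err:2 @ bit 5 → (0x5aac>>5)&0x3 = 0x1
tag:9 @ bit 7 → (0x5aac>>7)&0x1ff = 0xb5  ←
tag signed 9b, MSB=0: value = 181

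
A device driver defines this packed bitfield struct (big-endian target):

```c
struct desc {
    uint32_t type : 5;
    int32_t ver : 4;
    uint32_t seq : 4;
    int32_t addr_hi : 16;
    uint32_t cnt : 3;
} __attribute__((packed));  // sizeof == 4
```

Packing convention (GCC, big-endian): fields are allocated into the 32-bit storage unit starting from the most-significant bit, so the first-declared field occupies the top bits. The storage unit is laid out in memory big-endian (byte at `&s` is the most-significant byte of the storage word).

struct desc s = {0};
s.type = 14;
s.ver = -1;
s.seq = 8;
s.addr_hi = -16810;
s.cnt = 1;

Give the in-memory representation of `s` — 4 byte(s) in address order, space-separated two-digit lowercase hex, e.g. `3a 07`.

77 c5 f2 b1

type:5 = 14 → 0xe << 27 → word 0x70000000
ver:4 = -1 → 0xf << 23 → word 0x77800000
seq:4 = 8 → 0x8 << 19 → word 0x77c00000
addr_hi:16 = -16810 → 0xbe56 << 3 → word 0x77c5f2b0
cnt:3 = 1 → 0x1 << 0 → word 0x77c5f2b1
word = 0x77c5f2b1 → big-endian bytes:
  [0]=0x77  [1]=0xc5  [2]=0xf2  [3]=0xb1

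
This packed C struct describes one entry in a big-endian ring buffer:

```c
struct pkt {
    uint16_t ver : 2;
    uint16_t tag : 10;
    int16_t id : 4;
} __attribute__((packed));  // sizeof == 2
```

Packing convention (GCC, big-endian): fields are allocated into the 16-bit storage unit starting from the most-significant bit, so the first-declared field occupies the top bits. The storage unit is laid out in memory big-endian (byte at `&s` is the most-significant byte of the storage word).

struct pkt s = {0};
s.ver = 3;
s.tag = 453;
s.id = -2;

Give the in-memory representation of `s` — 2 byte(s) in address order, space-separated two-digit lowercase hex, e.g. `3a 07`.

dc 5e

ver:2 = 3 → 0x3 << 14 → word 0xc000
tag:10 = 453 → 0x1c5 << 4 → word 0xdc50
id:4 = -2 → 0xe << 0 → word 0xdc5e
word = 0xdc5e → big-endian bytes:
  [0]=0xdc  [1]=0x5e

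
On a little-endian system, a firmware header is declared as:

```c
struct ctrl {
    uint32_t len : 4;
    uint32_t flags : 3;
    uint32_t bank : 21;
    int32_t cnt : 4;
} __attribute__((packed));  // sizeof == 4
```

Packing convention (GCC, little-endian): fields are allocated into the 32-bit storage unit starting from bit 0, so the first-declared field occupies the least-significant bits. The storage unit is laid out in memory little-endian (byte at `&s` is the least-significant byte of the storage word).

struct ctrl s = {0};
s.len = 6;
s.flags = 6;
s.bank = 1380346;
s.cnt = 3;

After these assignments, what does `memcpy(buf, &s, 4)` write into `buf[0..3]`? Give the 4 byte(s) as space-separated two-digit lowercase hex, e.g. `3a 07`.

66 fd 87 3a

len (4b) val=6 bits=0x6 at bit 0: 0x00000006
flags (3b) val=6 bits=0x6 at bit 4: 0x00000066
bank (21b) val=1380346 bits=0x150ffa at bit 7: 0x0a87fd66
cnt (4b) val=3 bits=0x3 at bit 28: 0x3a87fd66
word = 0x3a87fd66 → little-endian bytes:
  [0]=0x66  [1]=0xfd  [2]=0x87  [3]=0x3a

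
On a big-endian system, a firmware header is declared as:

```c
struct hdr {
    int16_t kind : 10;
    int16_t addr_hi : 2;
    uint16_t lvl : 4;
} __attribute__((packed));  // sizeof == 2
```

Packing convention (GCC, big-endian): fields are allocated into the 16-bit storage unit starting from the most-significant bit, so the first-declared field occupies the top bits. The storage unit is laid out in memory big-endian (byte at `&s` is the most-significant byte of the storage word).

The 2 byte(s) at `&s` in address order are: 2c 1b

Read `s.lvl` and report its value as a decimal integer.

[0]=0x2c [1]=0x1b (big-endian) → word 0x2c1b
kind:10 @ bit 6 → (0x2c1b>>6)&0x3ff = 0xb0
addr_hi:2 @ bit 4 → (0x2c1b>>4)&0x3 = 0x1
lvl:4 @ bit 0 → (0x2c1b>>0)&0xf = 0xb  ←

11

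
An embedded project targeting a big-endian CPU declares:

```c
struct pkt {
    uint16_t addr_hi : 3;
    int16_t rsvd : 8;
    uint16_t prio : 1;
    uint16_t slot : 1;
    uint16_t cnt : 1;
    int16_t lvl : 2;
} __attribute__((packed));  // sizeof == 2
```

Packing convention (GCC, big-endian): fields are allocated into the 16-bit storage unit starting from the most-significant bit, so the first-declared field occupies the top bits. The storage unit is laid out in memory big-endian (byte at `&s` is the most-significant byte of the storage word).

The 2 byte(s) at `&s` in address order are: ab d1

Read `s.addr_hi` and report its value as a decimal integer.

[0]=0xab [1]=0xd1 (big-endian) → word 0xabd1
addr_hi [13+:3] = (word>>13) & 0x7 = 5  ←
rsvd [5+:8] = (word>>5) & 0xff = 94
prio [4+:1] = (word>>4) & 0x1 = 1
slot [3+:1] = (word>>3) & 0x1 = 0
cnt [2+:1] = (word>>2) & 0x1 = 0
lvl [0+:2] = (word>>0) & 0x3 = 1

5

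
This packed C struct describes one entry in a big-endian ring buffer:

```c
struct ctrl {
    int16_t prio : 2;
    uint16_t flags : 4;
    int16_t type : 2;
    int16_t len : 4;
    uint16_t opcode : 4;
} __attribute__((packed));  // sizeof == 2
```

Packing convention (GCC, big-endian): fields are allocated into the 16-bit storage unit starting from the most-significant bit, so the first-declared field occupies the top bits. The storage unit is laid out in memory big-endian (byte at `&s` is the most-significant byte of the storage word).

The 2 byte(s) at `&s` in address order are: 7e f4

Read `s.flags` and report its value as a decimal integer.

[0]=0x7e [1]=0xf4 (big-endian) → word 0x7ef4
prio [14+:2] = (word>>14) & 0x3 = 1
flags [10+:4] = (word>>10) & 0xf = 15  ←
type [8+:2] = (word>>8) & 0x3 = 2
len [4+:4] = (word>>4) & 0xf = 15
opcode [0+:4] = (word>>0) & 0xf = 4

15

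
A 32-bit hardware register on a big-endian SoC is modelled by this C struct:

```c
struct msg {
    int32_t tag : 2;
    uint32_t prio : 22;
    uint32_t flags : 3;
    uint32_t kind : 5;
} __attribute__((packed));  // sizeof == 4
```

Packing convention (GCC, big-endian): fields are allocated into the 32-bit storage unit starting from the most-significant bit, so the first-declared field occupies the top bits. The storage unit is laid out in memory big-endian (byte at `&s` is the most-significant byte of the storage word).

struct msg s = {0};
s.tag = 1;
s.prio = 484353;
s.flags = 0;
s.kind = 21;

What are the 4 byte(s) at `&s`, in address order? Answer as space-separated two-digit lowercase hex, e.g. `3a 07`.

47 64 01 15

tag (2b) val=1 bits=0x1 at bit 30: 0x40000000
prio (22b) val=484353 bits=0x76401 at bit 8: 0x47640100
flags (3b) val=0 bits=0x0 at bit 5: 0x47640100
kind (5b) val=21 bits=0x15 at bit 0: 0x47640115
word = 0x47640115 → big-endian bytes:
  [0]=0x47  [1]=0x64  [2]=0x01  [3]=0x15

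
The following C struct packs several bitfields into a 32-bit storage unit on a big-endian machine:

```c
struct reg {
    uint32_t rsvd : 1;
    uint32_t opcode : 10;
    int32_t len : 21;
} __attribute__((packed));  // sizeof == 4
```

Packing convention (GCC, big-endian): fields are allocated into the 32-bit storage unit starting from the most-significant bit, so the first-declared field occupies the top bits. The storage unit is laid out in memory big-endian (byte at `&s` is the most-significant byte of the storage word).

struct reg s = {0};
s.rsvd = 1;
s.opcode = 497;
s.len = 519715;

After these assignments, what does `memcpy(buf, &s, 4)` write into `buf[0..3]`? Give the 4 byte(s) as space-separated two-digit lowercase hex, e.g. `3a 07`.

[31+:1] rsvd=1 & 0x1 = 0x1; word=0x80000000
[21+:10] opcode=497 & 0x3ff = 0x1f1; word=0xbe200000
[0+:21] len=519715 & 0x1fffff = 0x7ee23; word=0xbe27ee23
word = 0xbe27ee23 → big-endian bytes:
  [0]=0xbe  [1]=0x27  [2]=0xee  [3]=0x23

be 27 ee 23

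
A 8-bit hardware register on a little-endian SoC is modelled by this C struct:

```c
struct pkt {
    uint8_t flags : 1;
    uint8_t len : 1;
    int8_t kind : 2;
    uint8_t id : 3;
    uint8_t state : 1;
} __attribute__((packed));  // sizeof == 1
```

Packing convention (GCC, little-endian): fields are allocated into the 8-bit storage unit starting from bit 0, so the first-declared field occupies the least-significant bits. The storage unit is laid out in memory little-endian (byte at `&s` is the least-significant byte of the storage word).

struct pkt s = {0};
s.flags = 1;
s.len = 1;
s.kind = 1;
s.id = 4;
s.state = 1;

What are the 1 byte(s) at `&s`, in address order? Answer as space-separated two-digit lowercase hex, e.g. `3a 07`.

c7

flags (1b) val=1 bits=0x1 at bit 0: 0x01
len (1b) val=1 bits=0x1 at bit 1: 0x03
kind (2b) val=1 bits=0x1 at bit 2: 0x07
id (3b) val=4 bits=0x4 at bit 4: 0x47
state (1b) val=1 bits=0x1 at bit 7: 0xc7
word = 0xc7 → little-endian bytes:
  [0]=0xc7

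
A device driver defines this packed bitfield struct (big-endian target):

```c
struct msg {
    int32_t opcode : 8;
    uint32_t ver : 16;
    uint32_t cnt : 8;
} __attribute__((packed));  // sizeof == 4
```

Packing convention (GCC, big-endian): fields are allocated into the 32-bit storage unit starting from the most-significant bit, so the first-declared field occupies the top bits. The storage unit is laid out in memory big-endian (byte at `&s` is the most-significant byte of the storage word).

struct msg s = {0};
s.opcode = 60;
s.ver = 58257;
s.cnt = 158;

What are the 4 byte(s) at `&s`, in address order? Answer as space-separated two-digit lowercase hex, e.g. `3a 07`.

opcode (8b) val=60 bits=0x3c at bit 24: 0x3c000000
ver (16b) val=58257 bits=0xe391 at bit 8: 0x3ce39100
cnt (8b) val=158 bits=0x9e at bit 0: 0x3ce3919e
word = 0x3ce3919e → big-endian bytes:
  [0]=0x3c  [1]=0xe3  [2]=0x91  [3]=0x9e

3c e3 91 9e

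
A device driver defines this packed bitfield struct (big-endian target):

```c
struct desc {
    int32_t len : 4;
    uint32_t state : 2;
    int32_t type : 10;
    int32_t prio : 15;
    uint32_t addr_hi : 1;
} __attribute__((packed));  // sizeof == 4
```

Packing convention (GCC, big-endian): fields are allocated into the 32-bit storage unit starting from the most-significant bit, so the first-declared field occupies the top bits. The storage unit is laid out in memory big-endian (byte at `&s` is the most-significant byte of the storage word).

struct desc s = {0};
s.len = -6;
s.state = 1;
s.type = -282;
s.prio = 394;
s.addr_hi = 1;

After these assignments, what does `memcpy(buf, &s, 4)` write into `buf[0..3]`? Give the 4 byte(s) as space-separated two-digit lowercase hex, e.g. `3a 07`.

[28+:4] len=-6 & 0xf = 0xa; word=0xa0000000
[26+:2] state=1 & 0x3 = 0x1; word=0xa4000000
[16+:10] type=-282 & 0x3ff = 0x2e6; word=0xa6e60000
[1+:15] prio=394 & 0x7fff = 0x18a; word=0xa6e60314
[0+:1] addr_hi=1 & 0x1 = 0x1; word=0xa6e60315
word = 0xa6e60315 → big-endian bytes:
  [0]=0xa6  [1]=0xe6  [2]=0x03  [3]=0x15

a6 e6 03 15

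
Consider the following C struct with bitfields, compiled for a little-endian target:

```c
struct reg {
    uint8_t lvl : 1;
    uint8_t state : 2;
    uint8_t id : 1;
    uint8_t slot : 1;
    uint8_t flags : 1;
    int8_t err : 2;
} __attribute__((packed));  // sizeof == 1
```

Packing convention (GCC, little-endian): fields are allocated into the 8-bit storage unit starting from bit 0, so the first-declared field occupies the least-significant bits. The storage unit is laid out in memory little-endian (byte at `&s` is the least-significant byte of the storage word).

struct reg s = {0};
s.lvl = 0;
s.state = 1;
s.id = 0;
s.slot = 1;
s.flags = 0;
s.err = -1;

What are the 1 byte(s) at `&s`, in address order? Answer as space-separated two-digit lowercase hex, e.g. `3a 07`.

lvl (1b) val=0 bits=0x0 at bit 0: 0x00
state (2b) val=1 bits=0x1 at bit 1: 0x02
id (1b) val=0 bits=0x0 at bit 3: 0x02
slot (1b) val=1 bits=0x1 at bit 4: 0x12
flags (1b) val=0 bits=0x0 at bit 5: 0x12
err (2b) val=-1 bits=0x3 at bit 6: 0xd2
word = 0xd2 → little-endian bytes:
  [0]=0xd2

d2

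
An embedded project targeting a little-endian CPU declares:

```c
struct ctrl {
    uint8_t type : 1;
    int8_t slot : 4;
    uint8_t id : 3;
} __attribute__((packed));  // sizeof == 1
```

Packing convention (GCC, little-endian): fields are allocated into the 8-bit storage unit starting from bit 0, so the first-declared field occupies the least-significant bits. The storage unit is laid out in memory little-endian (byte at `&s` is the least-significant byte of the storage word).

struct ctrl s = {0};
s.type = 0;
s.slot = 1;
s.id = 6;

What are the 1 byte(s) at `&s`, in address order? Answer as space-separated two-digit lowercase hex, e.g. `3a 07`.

c2

[0+:1] type=0 & 0x1 = 0x0; word=0x00
[1+:4] slot=1 & 0xf = 0x1; word=0x02
[5+:3] id=6 & 0x7 = 0x6; word=0xc2
word = 0xc2 → little-endian bytes:
  [0]=0xc2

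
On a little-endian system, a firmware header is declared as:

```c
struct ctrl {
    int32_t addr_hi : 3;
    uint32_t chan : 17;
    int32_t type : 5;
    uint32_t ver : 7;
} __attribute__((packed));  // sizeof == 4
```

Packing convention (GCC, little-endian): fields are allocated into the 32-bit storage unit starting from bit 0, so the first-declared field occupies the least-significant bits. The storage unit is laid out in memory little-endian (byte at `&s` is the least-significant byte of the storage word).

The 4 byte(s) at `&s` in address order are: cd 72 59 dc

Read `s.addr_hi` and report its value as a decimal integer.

[0]=0xcd [1]=0x72 [2]=0x59 [3]=0xdc (little-endian) → word 0xdc5972cd
addr_hi [0+:3] = (word>>0) & 0x7 = 5  ←
chan [3+:17] = (word>>3) & 0x1ffff = 77401
type [20+:5] = (word>>20) & 0x1f = 5
ver [25+:7] = (word>>25) & 0x7f = 110
addr_hi signed 3b, MSB=1: 5 - 8 = -3

-3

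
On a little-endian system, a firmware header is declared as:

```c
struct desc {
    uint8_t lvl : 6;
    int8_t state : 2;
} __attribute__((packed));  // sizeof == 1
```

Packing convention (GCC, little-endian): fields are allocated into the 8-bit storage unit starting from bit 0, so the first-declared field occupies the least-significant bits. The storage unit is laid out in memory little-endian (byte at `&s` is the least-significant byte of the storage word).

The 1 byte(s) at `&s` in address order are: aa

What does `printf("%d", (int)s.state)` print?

[0]=0xaa (little-endian) → word 0xaa
lvl [0+:6] = (word>>0) & 0x3f = 42
state [6+:2] = (word>>6) & 0x3 = 2  ←
state signed 2b, MSB=1: 2 - 4 = -2

-2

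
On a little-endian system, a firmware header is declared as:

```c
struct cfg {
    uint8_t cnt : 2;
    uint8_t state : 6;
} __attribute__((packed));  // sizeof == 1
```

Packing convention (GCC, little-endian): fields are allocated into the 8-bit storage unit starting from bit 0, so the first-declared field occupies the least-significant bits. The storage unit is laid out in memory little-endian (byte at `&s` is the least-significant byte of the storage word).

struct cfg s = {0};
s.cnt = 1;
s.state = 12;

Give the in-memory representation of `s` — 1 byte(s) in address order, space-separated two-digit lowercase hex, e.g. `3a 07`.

cnt (2b) val=1 bits=0x1 at bit 0: 0x01
state (6b) val=12 bits=0xc at bit 2: 0x31
word = 0x31 → little-endian bytes:
  [0]=0x31

31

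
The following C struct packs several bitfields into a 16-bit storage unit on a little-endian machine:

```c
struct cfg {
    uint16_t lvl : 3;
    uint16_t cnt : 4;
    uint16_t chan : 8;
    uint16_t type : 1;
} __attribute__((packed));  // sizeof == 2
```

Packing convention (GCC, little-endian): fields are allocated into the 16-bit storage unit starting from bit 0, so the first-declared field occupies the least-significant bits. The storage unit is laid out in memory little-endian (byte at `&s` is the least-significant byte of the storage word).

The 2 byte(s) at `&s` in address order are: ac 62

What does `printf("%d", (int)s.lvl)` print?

[0]=0xac [1]=0x62 (little-endian) → word 0x62ac
lvl:3 @ bit 0 → (0x62ac>>0)&0x7 = 0x4  ←
cnt:4 @ bit 3 → (0x62ac>>3)&0xf = 0x5
chan:8 @ bit 7 → (0x62ac>>7)&0xff = 0xc5
type:1 @ bit 15 → (0x62ac>>15)&0x1 = 0x0

4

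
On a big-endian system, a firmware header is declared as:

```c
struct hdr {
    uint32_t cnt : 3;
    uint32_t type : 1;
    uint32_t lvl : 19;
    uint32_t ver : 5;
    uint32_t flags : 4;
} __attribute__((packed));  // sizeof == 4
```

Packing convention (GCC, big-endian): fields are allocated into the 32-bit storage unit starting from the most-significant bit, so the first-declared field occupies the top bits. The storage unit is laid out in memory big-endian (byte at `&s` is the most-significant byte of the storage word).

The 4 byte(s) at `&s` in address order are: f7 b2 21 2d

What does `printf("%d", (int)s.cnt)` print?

[0]=0xf7 [1]=0xb2 [2]=0x21 [3]=0x2d (big-endian) → word 0xf7b2212d
cnt:3 @ bit 29 → (0xf7b2212d>>29)&0x7 = 0x7  ←
type:1 @ bit 28 → (0xf7b2212d>>28)&0x1 = 0x1
lvl:19 @ bit 9 → (0xf7b2212d>>9)&0x7ffff = 0x3d910
ver:5 @ bit 4 → (0xf7b2212d>>4)&0x1f = 0x12
flags:4 @ bit 0 → (0xf7b2212d>>0)&0xf = 0xd

7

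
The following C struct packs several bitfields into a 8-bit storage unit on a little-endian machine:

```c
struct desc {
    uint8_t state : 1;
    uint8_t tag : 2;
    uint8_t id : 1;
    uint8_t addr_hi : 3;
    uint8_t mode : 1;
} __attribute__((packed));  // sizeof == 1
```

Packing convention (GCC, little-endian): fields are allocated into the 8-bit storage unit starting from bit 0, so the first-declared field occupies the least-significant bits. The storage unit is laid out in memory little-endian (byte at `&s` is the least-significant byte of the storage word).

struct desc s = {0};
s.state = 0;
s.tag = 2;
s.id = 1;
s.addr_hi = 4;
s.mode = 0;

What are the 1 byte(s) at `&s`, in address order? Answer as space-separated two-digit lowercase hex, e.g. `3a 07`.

state (1b) val=0 bits=0x0 at bit 0: 0x00
tag (2b) val=2 bits=0x2 at bit 1: 0x04
id (1b) val=1 bits=0x1 at bit 3: 0x0c
addr_hi (3b) val=4 bits=0x4 at bit 4: 0x4c
mode (1b) val=0 bits=0x0 at bit 7: 0x4c
word = 0x4c → little-endian bytes:
  [0]=0x4c

4c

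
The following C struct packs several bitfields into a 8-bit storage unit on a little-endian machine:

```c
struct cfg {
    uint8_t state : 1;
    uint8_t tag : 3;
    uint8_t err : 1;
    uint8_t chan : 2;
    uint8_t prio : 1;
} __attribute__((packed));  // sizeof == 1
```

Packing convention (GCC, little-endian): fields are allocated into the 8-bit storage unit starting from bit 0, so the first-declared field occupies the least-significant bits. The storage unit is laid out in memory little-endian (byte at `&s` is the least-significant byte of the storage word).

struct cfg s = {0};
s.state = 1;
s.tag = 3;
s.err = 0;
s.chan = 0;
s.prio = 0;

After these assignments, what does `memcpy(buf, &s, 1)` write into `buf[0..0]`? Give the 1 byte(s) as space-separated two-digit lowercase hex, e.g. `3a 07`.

state:1 = 1 → 0x1 << 0 → word 0x01
tag:3 = 3 → 0x3 << 1 → word 0x07
err:1 = 0 → 0x0 << 4 → word 0x07
chan:2 = 0 → 0x0 << 5 → word 0x07
prio:1 = 0 → 0x0 << 7 → word 0x07
word = 0x07 → little-endian bytes:
  [0]=0x07

07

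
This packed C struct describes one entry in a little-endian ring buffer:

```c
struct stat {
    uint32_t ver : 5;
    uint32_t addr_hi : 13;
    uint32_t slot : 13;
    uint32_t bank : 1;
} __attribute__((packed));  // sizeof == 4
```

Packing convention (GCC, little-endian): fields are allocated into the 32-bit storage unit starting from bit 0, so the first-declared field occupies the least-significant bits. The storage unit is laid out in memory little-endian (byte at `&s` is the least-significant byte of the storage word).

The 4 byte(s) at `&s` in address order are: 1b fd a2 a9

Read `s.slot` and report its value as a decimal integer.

2664

[0]=0x1b [1]=0xfd [2]=0xa2 [3]=0xa9 (little-endian) → word 0xa9a2fd1b
ver:5 @ bit 0 → (0xa9a2fd1b>>0)&0x1f = 0x1b
addr_hi:13 @ bit 5 → (0xa9a2fd1b>>5)&0x1fff = 0x17e8
slot:13 @ bit 18 → (0xa9a2fd1b>>18)&0x1fff = 0xa68  ←
bank:1 @ bit 31 → (0xa9a2fd1b>>31)&0x1 = 0x1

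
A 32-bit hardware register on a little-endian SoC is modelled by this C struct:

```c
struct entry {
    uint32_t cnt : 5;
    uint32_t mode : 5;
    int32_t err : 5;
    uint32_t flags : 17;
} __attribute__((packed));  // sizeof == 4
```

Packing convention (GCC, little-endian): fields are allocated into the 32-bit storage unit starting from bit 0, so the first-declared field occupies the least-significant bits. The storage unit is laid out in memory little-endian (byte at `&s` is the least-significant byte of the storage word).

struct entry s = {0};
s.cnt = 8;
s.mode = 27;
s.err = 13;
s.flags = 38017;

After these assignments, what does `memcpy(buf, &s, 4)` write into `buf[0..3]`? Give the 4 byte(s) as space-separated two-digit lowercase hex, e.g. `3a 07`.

cnt (5b) val=8 bits=0x8 at bit 0: 0x00000008
mode (5b) val=27 bits=0x1b at bit 5: 0x00000368
err (5b) val=13 bits=0xd at bit 10: 0x00003768
flags (17b) val=38017 bits=0x9481 at bit 15: 0x4a40b768
word = 0x4a40b768 → little-endian bytes:
  [0]=0x68  [1]=0xb7  [2]=0x40  [3]=0x4a

68 b7 40 4a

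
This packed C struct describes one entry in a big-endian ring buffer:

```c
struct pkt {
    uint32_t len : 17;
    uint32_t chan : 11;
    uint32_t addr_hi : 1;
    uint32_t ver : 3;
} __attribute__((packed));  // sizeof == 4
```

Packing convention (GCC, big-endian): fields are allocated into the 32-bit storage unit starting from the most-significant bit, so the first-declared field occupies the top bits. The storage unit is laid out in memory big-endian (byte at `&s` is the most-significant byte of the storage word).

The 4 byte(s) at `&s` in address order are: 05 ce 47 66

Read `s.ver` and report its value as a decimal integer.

[0]=0x05 [1]=0xce [2]=0x47 [3]=0x66 (big-endian) → word 0x05ce4766
len [15+:17] = (word>>15) & 0x1ffff = 2972
chan [4+:11] = (word>>4) & 0x7ff = 1142
addr_hi [3+:1] = (word>>3) & 0x1 = 0
ver [0+:3] = (word>>0) & 0x7 = 6  ←

6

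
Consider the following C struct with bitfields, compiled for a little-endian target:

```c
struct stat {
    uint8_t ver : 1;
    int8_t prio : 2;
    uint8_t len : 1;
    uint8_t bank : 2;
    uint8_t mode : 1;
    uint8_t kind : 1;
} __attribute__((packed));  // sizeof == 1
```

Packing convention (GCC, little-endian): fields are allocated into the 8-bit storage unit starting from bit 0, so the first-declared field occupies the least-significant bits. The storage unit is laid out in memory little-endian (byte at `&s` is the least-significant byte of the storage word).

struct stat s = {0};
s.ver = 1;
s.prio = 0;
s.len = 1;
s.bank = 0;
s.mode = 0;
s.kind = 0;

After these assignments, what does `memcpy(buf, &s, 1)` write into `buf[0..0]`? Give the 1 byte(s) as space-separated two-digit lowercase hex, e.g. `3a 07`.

09

ver (1b) val=1 bits=0x1 at bit 0: 0x01
prio (2b) val=0 bits=0x0 at bit 1: 0x01
len (1b) val=1 bits=0x1 at bit 3: 0x09
bank (2b) val=0 bits=0x0 at bit 4: 0x09
mode (1b) val=0 bits=0x0 at bit 6: 0x09
kind (1b) val=0 bits=0x0 at bit 7: 0x09
word = 0x09 → little-endian bytes:
  [0]=0x09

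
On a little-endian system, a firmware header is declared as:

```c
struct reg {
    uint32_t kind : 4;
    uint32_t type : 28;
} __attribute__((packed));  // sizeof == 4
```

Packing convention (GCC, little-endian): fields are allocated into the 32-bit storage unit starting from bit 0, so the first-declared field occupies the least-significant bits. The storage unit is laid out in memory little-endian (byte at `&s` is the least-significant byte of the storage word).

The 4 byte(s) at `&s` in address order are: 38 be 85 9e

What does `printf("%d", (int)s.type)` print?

[0]=0x38 [1]=0xbe [2]=0x85 [3]=0x9e (little-endian) → word 0x9e85be38
kind [0+:4] = (word>>0) & 0xf = 8
type [4+:28] = (word>>4) & 0xfffffff = 166222819  ←

166222819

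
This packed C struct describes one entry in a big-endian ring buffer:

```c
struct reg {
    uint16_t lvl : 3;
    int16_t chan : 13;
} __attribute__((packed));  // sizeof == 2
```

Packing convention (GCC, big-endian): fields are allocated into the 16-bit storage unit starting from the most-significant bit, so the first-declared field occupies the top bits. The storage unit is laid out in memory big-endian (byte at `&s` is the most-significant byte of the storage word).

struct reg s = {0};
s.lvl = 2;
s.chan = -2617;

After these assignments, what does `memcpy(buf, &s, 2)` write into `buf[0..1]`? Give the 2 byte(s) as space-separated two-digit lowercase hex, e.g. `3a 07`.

55 c7

[13+:3] lvl=2 & 0x7 = 0x2; word=0x4000
[0+:13] chan=-2617 & 0x1fff = 0x15c7; word=0x55c7
word = 0x55c7 → big-endian bytes:
  [0]=0x55  [1]=0xc7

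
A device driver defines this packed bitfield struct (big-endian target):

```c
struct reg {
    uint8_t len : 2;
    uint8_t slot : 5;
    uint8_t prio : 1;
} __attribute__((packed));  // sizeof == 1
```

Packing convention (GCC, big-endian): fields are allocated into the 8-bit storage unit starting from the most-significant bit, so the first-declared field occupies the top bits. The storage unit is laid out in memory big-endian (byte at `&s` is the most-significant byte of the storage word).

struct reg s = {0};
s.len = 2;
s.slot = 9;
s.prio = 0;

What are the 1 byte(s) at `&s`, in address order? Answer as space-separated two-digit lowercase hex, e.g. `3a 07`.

92

[6+:2] len=2 & 0x3 = 0x2; word=0x80
[1+:5] slot=9 & 0x1f = 0x9; word=0x92
[0+:1] prio=0 & 0x1 = 0x0; word=0x92
word = 0x92 → big-endian bytes:
  [0]=0x92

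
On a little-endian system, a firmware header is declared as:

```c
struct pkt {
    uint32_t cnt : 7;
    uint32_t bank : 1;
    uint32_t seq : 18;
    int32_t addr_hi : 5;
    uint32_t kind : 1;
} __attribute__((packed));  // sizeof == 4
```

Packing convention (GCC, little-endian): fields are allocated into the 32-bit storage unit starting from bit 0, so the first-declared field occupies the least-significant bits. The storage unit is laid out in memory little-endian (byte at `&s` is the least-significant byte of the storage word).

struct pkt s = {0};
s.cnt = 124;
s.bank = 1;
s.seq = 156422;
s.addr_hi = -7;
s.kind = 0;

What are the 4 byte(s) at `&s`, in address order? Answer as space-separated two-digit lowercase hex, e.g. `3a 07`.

[0+:7] cnt=124 & 0x7f = 0x7c; word=0x0000007c
[7+:1] bank=1 & 0x1 = 0x1; word=0x000000fc
[8+:18] seq=156422 & 0x3ffff = 0x26306; word=0x026306fc
[26+:5] addr_hi=-7 & 0x1f = 0x19; word=0x666306fc
[31+:1] kind=0 & 0x1 = 0x0; word=0x666306fc
word = 0x666306fc → little-endian bytes:
  [0]=0xfc  [1]=0x06  [2]=0x63  [3]=0x66

fc 06 63 66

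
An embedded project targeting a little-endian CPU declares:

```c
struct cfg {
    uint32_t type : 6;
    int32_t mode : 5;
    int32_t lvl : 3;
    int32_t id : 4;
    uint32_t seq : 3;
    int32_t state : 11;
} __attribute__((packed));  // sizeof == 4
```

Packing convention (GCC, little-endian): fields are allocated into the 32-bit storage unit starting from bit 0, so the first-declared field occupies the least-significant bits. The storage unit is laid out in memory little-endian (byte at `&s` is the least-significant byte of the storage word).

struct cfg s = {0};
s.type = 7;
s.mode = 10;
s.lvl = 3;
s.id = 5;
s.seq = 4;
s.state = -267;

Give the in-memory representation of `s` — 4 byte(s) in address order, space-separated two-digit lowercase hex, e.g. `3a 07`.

type:6 = 7 → 0x7 << 0 → word 0x00000007
mode:5 = 10 → 0xa << 6 → word 0x00000287
lvl:3 = 3 → 0x3 << 11 → word 0x00001a87
id:4 = 5 → 0x5 << 14 → word 0x00015a87
seq:3 = 4 → 0x4 << 18 → word 0x00115a87
state:11 = -267 → 0x6f5 << 21 → word 0xdeb15a87
word = 0xdeb15a87 → little-endian bytes:
  [0]=0x87  [1]=0x5a  [2]=0xb1  [3]=0xde

87 5a b1 de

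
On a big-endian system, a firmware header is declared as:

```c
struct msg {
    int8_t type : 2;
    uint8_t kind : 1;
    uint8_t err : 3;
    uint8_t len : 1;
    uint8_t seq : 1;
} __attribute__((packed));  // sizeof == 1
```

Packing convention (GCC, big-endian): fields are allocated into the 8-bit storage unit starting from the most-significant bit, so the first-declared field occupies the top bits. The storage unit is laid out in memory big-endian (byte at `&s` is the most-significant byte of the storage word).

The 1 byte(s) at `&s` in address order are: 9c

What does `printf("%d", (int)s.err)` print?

[0]=0x9c (big-endian) → word 0x9c
type [6+:2] = (word>>6) & 0x3 = 2
kind [5+:1] = (word>>5) & 0x1 = 0
err [2+:3] = (word>>2) & 0x7 = 7  ←
len [1+:1] = (word>>1) & 0x1 = 0
seq [0+:1] = (word>>0) & 0x1 = 0

7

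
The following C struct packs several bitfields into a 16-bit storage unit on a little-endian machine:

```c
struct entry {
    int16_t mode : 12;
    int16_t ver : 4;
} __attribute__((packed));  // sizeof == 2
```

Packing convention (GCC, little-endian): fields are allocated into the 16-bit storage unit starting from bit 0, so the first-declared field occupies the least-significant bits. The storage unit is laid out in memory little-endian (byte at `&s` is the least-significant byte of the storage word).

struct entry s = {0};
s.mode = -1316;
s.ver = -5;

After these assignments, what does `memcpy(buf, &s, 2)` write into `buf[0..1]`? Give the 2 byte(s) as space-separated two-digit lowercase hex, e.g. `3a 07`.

dc ba

[0+:12] mode=-1316 & 0xfff = 0xadc; word=0x0adc
[12+:4] ver=-5 & 0xf = 0xb; word=0xbadc
word = 0xbadc → little-endian bytes:
  [0]=0xdc  [1]=0xba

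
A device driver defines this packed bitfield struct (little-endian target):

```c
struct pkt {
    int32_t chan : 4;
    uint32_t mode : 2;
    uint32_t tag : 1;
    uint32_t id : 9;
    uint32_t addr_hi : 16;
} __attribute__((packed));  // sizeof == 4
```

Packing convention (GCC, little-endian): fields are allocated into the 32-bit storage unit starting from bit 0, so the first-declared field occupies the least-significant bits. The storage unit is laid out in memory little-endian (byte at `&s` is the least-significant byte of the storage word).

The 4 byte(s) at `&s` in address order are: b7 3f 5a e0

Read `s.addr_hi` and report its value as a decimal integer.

57434

[0]=0xb7 [1]=0x3f [2]=0x5a [3]=0xe0 (little-endian) → word 0xe05a3fb7
chan [0+:4] = (word>>0) & 0xf = 7
mode [4+:2] = (word>>4) & 0x3 = 3
tag [6+:1] = (word>>6) & 0x1 = 0
id [7+:9] = (word>>7) & 0x1ff = 127
addr_hi [16+:16] = (word>>16) & 0xffff = 57434  ←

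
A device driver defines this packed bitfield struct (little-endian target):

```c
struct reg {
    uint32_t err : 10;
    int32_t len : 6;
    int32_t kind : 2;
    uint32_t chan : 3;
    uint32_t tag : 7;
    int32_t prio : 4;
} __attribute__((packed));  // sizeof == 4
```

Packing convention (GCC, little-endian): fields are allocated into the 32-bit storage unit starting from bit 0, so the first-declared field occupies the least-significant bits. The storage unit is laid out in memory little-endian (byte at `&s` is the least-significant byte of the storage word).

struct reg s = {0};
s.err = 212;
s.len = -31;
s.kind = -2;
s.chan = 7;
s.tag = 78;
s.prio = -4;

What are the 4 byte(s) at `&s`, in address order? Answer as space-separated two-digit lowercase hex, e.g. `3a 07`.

[0+:10] err=212 & 0x3ff = 0xd4; word=0x000000d4
[10+:6] len=-31 & 0x3f = 0x21; word=0x000084d4
[16+:2] kind=-2 & 0x3 = 0x2; word=0x000284d4
[18+:3] chan=7 & 0x7 = 0x7; word=0x001e84d4
[21+:7] tag=78 & 0x7f = 0x4e; word=0x09de84d4
[28+:4] prio=-4 & 0xf = 0xc; word=0xc9de84d4
word = 0xc9de84d4 → little-endian bytes:
  [0]=0xd4  [1]=0x84  [2]=0xde  [3]=0xc9

d4 84 de c9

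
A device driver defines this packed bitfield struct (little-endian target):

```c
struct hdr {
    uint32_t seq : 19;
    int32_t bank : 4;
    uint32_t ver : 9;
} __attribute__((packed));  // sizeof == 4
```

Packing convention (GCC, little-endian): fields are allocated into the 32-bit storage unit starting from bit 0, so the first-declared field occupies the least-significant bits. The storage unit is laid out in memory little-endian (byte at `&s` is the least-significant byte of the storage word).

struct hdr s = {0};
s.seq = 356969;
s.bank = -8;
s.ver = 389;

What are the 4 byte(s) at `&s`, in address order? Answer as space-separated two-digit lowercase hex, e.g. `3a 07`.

69 72 c5 c2

[0+:19] seq=356969 & 0x7ffff = 0x57269; word=0x00057269
[19+:4] bank=-8 & 0xf = 0x8; word=0x00457269
[23+:9] ver=389 & 0x1ff = 0x185; word=0xc2c57269
word = 0xc2c57269 → little-endian bytes:
  [0]=0x69  [1]=0x72  [2]=0xc5  [3]=0xc2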